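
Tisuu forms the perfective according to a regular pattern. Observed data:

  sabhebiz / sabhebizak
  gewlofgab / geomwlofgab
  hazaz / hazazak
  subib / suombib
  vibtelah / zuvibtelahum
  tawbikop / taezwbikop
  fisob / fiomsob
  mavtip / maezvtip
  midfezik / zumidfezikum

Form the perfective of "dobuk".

zudobukum

"dobuk" ends in -k. The one such stem in the data (midfezik → zumidfezikum) adds zu- … -um around the stem, so the same rule applies.
The other patterns: stems ending in -b insert -om- after the first vowel; stems ending in -z add -ak; stems ending in -p insert -ez- after the first vowel.
So dobuk → zudobukum.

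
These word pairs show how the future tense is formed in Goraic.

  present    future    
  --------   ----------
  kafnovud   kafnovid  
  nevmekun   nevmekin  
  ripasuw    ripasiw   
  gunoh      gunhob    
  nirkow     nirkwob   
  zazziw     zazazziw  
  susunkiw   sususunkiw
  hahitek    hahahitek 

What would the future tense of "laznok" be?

ripasuw and nirkow both end in -w yet inflect differently (ripasiw, nirkwob), so the final letter is not what conditions the rule; the last vowel is.
"laznok" has last vowel 'o'. The stems whose last vowel is 'o' (gunoh → gunhob, nirkow → nirkwob) delete the last vowel and add -ob.
So laznok → laznkob.

laznkob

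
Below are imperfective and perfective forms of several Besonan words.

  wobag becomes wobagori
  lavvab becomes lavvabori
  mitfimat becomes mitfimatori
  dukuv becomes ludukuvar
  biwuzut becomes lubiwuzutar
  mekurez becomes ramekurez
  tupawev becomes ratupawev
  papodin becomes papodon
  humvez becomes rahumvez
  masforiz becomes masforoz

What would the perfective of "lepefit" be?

lepefot

mekurez and masforiz both end in -z yet inflect differently (ramekurez, masforoz), so the final letter is not what conditions the rule; the last vowel is.
"lepefit" has last vowel 'i'. The stems whose last vowel is 'i' (masforiz → masforoz, papodin → papodon) change the last vowel to 'o'.
So lepefit → lepefot.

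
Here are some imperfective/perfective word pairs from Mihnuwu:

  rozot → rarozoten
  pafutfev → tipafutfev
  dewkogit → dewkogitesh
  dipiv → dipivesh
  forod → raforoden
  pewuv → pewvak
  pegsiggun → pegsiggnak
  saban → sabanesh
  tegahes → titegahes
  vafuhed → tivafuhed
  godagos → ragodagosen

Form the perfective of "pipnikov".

pewuv and dipiv both end in -v yet inflect differently (pewvak, dipivesh), so the final letter is not what conditions the rule; the last vowel is.
"pipnikov" has last vowel 'o'. The stems whose last vowel is 'o' (godagos → ragodagosen, rozot → rarozoten, forod → raforoden) add ra- … -en around the stem.
The other patterns: stems whose last vowel is 'u' delete the last vowel and add -ak; stems whose last vowel is 'a' or 'i' add -esh; stems whose last vowel is 'e' add the prefix ti-.
So pipnikov → rapipnikoven.

rapipnikoven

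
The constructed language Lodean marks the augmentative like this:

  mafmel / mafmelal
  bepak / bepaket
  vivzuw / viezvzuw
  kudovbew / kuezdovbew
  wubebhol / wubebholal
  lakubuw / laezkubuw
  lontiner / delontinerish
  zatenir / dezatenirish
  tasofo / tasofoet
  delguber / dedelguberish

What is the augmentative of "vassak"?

"vassak" ends in -k. The one such stem in the data (bepak → bepaket) adds -et, so the same rule applies.
The other patterns: stems ending in -l add -al; stems ending in -r add de- … -ish around the stem; stems ending in -w insert -ez- after the first vowel.
So vassak → vassaket.

vassaket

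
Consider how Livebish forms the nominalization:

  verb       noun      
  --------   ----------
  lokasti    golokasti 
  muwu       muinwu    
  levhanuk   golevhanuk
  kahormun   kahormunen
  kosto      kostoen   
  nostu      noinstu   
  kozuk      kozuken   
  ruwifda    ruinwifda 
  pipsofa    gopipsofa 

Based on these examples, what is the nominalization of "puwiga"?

gopuwiga

"puwiga" begins with p-. The one such stem in the data (pipsofa → gopipsofa) adds the prefix go-, so the same rule applies.
The other patterns: stems beginning with k- add -en; stems beginning with m-, n- or r- insert -in- after the first vowel.
So puwiga → gopuwiga.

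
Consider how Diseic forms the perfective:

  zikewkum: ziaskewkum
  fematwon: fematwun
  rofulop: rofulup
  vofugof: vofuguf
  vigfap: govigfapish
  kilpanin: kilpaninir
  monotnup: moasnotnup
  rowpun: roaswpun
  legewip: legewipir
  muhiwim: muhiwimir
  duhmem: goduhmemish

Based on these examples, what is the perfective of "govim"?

monotnup and legewip both end in -p yet inflect differently (moasnotnup, legewipir), so the final letter is not what conditions the rule; the last vowel is.
"govim" has last vowel 'i'. The stems whose last vowel is 'i' (legewip → legewipir, muhiwim → muhiwimir, kilpanin → kilpaninir) add -ir.
The other patterns: stems whose last vowel is 'u' insert -as- after the first vowel; stems whose last vowel is 'o' change the last vowel to 'u'; stems whose last vowel is 'a' or 'e' add go- … -ish around the stem.
So govim → govimir.

govimir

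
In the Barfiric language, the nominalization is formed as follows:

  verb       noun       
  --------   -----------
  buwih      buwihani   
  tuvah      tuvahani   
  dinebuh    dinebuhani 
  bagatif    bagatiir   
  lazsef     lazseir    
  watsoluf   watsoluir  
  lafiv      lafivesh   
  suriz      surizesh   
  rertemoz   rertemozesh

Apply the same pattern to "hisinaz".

hisinazesh

buwih and bagatif both have last vowel 'i' yet inflect differently (buwihani, bagatiir), so the last vowel is not what conditions the rule; the final letter is.
"hisinaz" ends in -z. The stems ending in -z (suriz → surizesh, rertemoz → rertemozesh) add -esh.
The other patterns: stems ending in -h add -ani; stems ending in -f drop the final letter and add -ir.
So hisinaz → hisinazesh.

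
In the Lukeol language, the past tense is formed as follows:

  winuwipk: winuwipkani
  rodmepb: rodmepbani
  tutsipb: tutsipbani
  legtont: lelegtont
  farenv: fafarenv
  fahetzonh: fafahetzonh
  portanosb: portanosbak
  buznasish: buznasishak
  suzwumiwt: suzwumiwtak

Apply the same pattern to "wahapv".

wahapvani

rodmepb and portanosb both end in -b yet inflect differently (rodmepbani, portanosbak), so the final letter is not what conditions the rule; the second-to-last letter is.
"wahapv" has second-to-last letter 'p'. The stems whose second-to-last letter is 'p' (winuwipk → winuwipkani, rodmepb → rodmepbani, tutsipb → tutsipbani) add -ani.
The other patterns: stems whose second-to-last letter is 'n' repeat the first consonant+vowel as a prefix; stems whose second-to-last letter is 's' or 'w' add -ak.
So wahapv → wahapvani.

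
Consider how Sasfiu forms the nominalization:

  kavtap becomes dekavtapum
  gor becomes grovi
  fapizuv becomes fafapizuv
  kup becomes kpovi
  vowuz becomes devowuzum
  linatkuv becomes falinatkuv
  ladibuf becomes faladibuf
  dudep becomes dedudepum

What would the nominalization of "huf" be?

hfovi

kup and kavtap both end in -p yet inflect differently (kpovi, dekavtapum), so the final letter is not what conditions the rule; the number of vowels is.
"huf" has 1 vowel. The stems with 1 vowel (gor → grovi, kup → kpovi) delete the last vowel and add -ovi.
The other patterns: stems with 2 vowels add de- … -um around the stem; stems with 3 vowels add the prefix fa-.
So huf → hfovi.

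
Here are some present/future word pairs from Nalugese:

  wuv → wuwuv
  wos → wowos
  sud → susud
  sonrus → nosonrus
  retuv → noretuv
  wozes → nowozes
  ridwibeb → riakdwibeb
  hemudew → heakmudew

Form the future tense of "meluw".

nomeluw

"meluw" has 2 vowels. The stems with 2 vowels (sonrus → nosonrus, retuv → noretuv, wozes → nowozes) add the prefix no-.
The other patterns: stems with 1 vowel repeat the first consonant+vowel as a prefix; stems with 3 vowels insert -ak- after the first vowel.
So meluw → nomeluw.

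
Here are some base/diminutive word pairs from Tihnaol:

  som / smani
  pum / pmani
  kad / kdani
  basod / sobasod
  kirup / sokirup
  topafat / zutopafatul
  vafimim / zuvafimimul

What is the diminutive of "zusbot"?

sozusbot

kad and basod both end in -d yet inflect differently (kdani, sobasod), so the final letter is not what conditions the rule; the number of vowels is.
"zusbot" has 2 vowels. The stems with 2 vowels (basod → sobasod, kirup → sokirup) add the prefix so-.
The other patterns: stems with 1 vowel delete the last vowel and add -ani; stems with 3 vowels add zu- … -ul around the stem.
So zusbot → sozusbot.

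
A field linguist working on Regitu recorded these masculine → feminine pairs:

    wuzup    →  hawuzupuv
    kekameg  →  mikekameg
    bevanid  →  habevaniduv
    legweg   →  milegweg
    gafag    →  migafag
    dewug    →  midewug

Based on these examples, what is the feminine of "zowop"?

hazowopuv

dewug and wuzup both have last vowel 'u' yet inflect differently (midewug, hawuzupuv), so the last vowel is not what conditions the rule; the final letter is.
"zowop" ends in -p. The one such stem in the data (wuzup → hawuzupuv) adds ha- … -uv around the stem, so the same rule applies.
So zowop → hazowopuv.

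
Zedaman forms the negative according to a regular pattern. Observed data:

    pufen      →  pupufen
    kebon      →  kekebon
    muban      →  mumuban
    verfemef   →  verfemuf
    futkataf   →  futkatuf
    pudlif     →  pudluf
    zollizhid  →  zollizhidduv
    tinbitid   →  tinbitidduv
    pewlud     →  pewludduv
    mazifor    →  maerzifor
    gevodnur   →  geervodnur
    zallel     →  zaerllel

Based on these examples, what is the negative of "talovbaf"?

"talovbaf" ends in -f. The stems ending in -f (verfemef → verfemuf, futkataf → futkatuf, pudlif → pudluf) change the last vowel to 'u'.
The other patterns: stems ending in -n repeat the first consonant+vowel as a prefix; stems ending in -d double the final consonant and add -uv; stems ending in -l or -r insert -er- after the first vowel.
So talovbaf → talovbuf.

talovbuf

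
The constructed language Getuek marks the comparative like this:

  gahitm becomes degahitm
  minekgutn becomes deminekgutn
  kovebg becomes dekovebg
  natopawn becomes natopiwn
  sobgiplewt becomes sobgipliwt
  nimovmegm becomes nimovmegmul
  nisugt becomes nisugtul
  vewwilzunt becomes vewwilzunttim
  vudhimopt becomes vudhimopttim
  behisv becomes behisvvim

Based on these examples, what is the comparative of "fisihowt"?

"fisihowt" has second-to-last letter 'w'. The stems whose second-to-last letter is 'w' (natopawn → natopiwn, sobgiplewt → sobgipliwt) change the last vowel to 'i'.
So fisihowt → fisihiwt.

fisihiwt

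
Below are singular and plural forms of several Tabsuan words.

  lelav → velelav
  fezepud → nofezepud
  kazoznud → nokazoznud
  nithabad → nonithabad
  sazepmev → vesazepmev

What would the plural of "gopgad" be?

nogopgad

nithabad and lelav both have last vowel 'a' yet inflect differently (nonithabad, velelav), so the last vowel is not what conditions the rule; the final letter is.
"gopgad" ends in -d. The stems ending in -d (kazoznud → nokazoznud, fezepud → nofezepud, nithabad → nonithabad) add the prefix no-.
The other pattern: stems ending in -v add the prefix ve-.
So gopgad → nogopgad.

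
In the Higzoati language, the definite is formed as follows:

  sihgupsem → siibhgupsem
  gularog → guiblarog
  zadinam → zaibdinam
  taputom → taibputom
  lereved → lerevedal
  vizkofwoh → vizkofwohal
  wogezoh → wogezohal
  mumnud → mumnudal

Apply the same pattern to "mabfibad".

mabfibadal

sihgupsem and lereved both have last vowel 'e' yet inflect differently (siibhgupsem, lerevedal), so the last vowel is not what conditions the rule; the final letter is.
"mabfibad" ends in -d. The stems ending in -d (lereved → lerevedal, mumnud → mumnudal) add -al.
So mabfibad → mabfibadal.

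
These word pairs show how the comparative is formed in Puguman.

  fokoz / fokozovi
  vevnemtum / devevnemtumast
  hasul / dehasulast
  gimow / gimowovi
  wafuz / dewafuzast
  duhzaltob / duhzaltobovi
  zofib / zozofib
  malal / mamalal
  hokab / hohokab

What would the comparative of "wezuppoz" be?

fokoz and wafuz both end in -z yet inflect differently (fokozovi, dewafuzast), so the final letter is not what conditions the rule; the last vowel is.
"wezuppoz" has last vowel 'o'. The stems whose last vowel is 'o' (gimow → gimowovi, fokoz → fokozovi, duhzaltob → duhzaltobovi) add -ovi.
The other patterns: stems whose last vowel is 'u' add de- … -ast around the stem; stems whose last vowel is 'a' or 'i' repeat the first consonant+vowel as a prefix.
So wezuppoz → wezuppozovi.

wezuppozovi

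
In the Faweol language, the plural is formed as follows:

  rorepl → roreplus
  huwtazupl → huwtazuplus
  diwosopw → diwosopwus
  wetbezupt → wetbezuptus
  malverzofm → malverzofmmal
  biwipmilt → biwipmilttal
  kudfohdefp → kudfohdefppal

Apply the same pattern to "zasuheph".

wetbezupt and biwipmilt both end in -t yet inflect differently (wetbezuptus, biwipmilttal), so the final letter is not what conditions the rule; the second-to-last letter is.
"zasuheph" has second-to-last letter 'p'. The stems whose second-to-last letter is 'p' (rorepl → roreplus, huwtazupl → huwtazuplus, diwosopw → diwosopwus) add -us.
The other pattern: stems whose second-to-last letter is 'f' or 'l' double the final consonant and add -al.
So zasuheph → zasuhephus.

zasuhephus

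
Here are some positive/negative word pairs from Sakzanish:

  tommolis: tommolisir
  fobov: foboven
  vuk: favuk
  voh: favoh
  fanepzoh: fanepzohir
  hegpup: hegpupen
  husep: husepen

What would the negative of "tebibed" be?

"tebibed" has 3 vowels. The stems with 3 vowels (tommolis → tommolisir, fanepzoh → fanepzohir) add -ir.
The other patterns: stems with 1 vowel add the prefix fa-; stems with 2 vowels add -en.
So tebibed → tebibedir.

tebibedir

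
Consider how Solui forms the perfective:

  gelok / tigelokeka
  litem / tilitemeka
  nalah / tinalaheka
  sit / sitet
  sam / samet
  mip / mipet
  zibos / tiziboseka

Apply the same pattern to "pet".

petet

litem and sam both end in -m yet inflect differently (tilitemeka, samet), so the final letter is not what conditions the rule; the number of vowels is.
"pet" has 1 vowel. The stems with 1 vowel (sam → samet, sit → sitet, mip → mipet) add -et.
So pet → petet.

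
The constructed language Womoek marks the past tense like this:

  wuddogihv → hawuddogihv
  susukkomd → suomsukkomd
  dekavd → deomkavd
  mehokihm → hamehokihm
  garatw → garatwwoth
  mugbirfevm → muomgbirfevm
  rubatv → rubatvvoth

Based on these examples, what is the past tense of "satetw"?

mugbirfevm and mehokihm both end in -m yet inflect differently (muomgbirfevm, hamehokihm), so the final letter is not what conditions the rule; the second-to-last letter is.
"satetw" has second-to-last letter 't'. The stems whose second-to-last letter is 't' (rubatv → rubatvvoth, garatw → garatwwoth) double the final consonant and add -oth.
So satetw → satetwwoth.

satetwwoth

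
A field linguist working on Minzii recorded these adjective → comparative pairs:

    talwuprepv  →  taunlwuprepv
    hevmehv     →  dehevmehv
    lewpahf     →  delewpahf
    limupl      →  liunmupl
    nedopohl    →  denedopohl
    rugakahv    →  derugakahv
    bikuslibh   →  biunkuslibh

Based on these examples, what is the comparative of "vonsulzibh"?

"vonsulzibh" has second-to-last letter 'b'. The one such stem in the data (bikuslibh → biunkuslibh) inserts -un- after the first vowel (as do limupl, talwuprepv), so the same rule applies.
The other pattern: stems whose second-to-last letter is 'h' add the prefix de-.
So vonsulzibh → vounnsulzibh.

vounnsulzibh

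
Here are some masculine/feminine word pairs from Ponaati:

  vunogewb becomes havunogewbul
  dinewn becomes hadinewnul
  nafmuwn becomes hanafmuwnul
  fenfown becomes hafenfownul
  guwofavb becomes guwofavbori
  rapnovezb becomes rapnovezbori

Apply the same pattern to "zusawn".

hazusawnul

"zusawn" has second-to-last letter 'w'. The stems whose second-to-last letter is 'w' (vunogewb → havunogewbul, dinewn → hadinewnul, nafmuwn → hanafmuwnul) add ha- … -ul around the stem.
So zusawn → hazusawnul.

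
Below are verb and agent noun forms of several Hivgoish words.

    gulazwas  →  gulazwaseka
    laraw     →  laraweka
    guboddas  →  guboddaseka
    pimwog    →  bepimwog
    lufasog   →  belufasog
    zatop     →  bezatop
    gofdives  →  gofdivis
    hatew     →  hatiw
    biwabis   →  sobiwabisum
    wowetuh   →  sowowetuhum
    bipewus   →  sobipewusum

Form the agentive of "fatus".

gulazwas and gofdives both end in -s yet inflect differently (gulazwaseka, gofdivis), so the final letter is not what conditions the rule; the last vowel is.
"fatus" has last vowel 'u'. The stems whose last vowel is 'u' (wowetuh → sowowetuhum, bipewus → sobipewusum) add so- … -um around the stem.
So fatus → sofatusum.

sofatusum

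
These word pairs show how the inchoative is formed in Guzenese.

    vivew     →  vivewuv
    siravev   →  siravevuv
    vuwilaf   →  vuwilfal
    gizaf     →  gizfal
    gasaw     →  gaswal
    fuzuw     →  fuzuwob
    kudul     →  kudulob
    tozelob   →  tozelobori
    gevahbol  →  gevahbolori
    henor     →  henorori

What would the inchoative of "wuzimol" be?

wuzimolori

"wuzimol" has last vowel 'o'. The stems whose last vowel is 'o' (tozelob → tozelobori, gevahbol → gevahbolori, henor → henorori) add -ori.
The other patterns: stems whose last vowel is 'e' add -uv; stems whose last vowel is 'a' delete the last vowel and add -al; stems whose last vowel is 'u' add -ob.
So wuzimol → wuzimolori.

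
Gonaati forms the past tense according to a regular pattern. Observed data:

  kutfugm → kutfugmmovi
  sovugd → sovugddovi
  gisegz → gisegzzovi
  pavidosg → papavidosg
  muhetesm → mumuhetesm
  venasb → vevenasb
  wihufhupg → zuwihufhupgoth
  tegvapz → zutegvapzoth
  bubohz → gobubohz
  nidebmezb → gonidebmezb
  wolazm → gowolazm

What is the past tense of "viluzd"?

kutfugm and muhetesm both end in -m yet inflect differently (kutfugmmovi, mumuhetesm), so the final letter is not what conditions the rule; the second-to-last letter is.
"viluzd" has second-to-last letter 'z'. The stems whose second-to-last letter is 'z' (nidebmezb → gonidebmezb, wolazm → gowolazm) add the prefix go-.
So viluzd → goviluzd.

goviluzd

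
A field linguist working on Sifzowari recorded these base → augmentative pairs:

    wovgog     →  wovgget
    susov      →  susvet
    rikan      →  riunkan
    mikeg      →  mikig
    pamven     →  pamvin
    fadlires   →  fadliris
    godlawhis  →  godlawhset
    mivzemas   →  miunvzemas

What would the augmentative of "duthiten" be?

duthitin

godlawhis and fadlires both end in -s yet inflect differently (godlawhset, fadliris), so the final letter is not what conditions the rule; the last vowel is.
"duthiten" has last vowel 'e'. The stems whose last vowel is 'e' (fadlires → fadliris, pamven → pamvin, mikeg → mikig) change the last vowel to 'i'.
So duthiten → duthitin.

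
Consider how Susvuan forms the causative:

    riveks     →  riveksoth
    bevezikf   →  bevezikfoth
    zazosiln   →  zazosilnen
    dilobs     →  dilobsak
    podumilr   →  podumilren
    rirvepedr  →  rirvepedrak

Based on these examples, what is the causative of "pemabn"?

pemabnak

riveks and dilobs both end in -s yet inflect differently (riveksoth, dilobsak), so the final letter is not what conditions the rule; the second-to-last letter is.
"pemabn" has second-to-last letter 'b'. The one such stem in the data (dilobs → dilobsak) adds -ak, so the same rule applies.
The other patterns: stems whose second-to-last letter is 'k' add -oth; stems whose second-to-last letter is 'l' add -en.
So pemabn → pemabnak.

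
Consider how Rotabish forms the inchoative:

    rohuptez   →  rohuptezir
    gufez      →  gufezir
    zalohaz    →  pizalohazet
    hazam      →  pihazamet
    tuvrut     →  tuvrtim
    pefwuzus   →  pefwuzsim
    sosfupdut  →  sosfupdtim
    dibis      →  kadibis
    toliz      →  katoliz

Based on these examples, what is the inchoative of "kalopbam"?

rohuptez and zalohaz both end in -z yet inflect differently (rohuptezir, pizalohazet), so the final letter is not what conditions the rule; the last vowel is.
"kalopbam" has last vowel 'a'. The stems whose last vowel is 'a' (zalohaz → pizalohazet, hazam → pihazamet) add pi- … -et around the stem.
So kalopbam → pikalopbamet.

pikalopbamet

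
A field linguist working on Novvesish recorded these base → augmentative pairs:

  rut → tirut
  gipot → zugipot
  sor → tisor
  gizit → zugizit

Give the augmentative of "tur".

titur

rut and gizit both end in -t yet inflect differently (tirut, zugizit), so the final letter is not what conditions the rule; the number of vowels is.
"tur" has 1 vowel. The stems with 1 vowel (sor → tisor, rut → tirut) add the prefix ti-.
So tur → titur.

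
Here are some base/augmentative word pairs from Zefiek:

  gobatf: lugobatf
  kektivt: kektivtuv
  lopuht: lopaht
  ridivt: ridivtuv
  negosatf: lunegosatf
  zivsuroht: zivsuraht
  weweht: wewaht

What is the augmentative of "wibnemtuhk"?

wibnemtahk

lopuht and kektivt both end in -t yet inflect differently (lopaht, kektivtuv), so the final letter is not what conditions the rule; the second-to-last letter is.
"wibnemtuhk" has second-to-last letter 'h'. The stems whose second-to-last letter is 'h' (lopuht → lopaht, weweht → wewaht, zivsuroht → zivsuraht) change the last vowel to 'a'.
The other patterns: stems whose second-to-last letter is 'v' add -uv; stems whose second-to-last letter is 't' add the prefix lu-.
So wibnemtuhk → wibnemtahk.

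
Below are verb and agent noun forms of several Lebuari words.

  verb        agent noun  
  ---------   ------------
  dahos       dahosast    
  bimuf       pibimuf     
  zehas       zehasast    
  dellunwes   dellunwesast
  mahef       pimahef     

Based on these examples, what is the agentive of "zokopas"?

zokopasast

mahef and dellunwes both have last vowel 'e' yet inflect differently (pimahef, dellunwesast), so the last vowel is not what conditions the rule; the final letter is.
"zokopas" ends in -s. The stems ending in -s (dellunwes → dellunwesast, zehas → zehasast, dahos → dahosast) add -ast.
So zokopas → zokopasast.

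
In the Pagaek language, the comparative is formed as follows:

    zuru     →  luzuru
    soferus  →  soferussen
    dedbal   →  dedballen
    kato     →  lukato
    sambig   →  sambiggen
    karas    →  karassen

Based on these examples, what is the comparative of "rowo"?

lurowo

soferus and zuru both have last vowel 'u' yet inflect differently (soferussen, luzuru), so the last vowel is not what conditions the rule; whether the stem ends in a vowel or a consonant is.
"rowo" ends in a vowel. The stems ending in a vowel (kato → lukato, zuru → luzuru) add the prefix lu-.
The other pattern: stems ending in a consonant double the final consonant and add -en.
So rowo → lurowo.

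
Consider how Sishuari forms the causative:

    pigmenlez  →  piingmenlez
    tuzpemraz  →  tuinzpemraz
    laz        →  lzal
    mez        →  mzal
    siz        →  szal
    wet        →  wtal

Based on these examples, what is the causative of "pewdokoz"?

laz and tuzpemraz both end in -z yet inflect differently (lzal, tuinzpemraz), so the final letter is not what conditions the rule; the number of vowels is.
"pewdokoz" has 3 vowels. The stems with 3 vowels (tuzpemraz → tuinzpemraz, pigmenlez → piingmenlez) insert -in- after the first vowel.
The other pattern: stems with 1 vowel delete the last vowel and add -al.
So pewdokoz → peinwdokoz.

peinwdokoz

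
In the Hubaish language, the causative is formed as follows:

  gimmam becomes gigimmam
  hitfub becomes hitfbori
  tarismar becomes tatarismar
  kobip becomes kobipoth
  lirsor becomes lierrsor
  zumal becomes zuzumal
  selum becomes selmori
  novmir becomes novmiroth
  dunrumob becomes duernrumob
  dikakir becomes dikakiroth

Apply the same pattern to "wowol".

dunrumob and hitfub both end in -b yet inflect differently (duernrumob, hitfbori), so the final letter is not what conditions the rule; the last vowel is.
"wowol" has last vowel 'o'. The stems whose last vowel is 'o' (dunrumob → duernrumob, lirsor → lierrsor) insert -er- after the first vowel.
So wowol → woerwol.

woerwol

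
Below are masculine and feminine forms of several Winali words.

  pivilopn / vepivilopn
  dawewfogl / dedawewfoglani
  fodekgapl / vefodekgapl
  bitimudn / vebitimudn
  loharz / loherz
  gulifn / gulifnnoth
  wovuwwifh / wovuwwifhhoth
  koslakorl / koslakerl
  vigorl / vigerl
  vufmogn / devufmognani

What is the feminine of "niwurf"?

niwerf

gulifn and vufmogn both end in -n yet inflect differently (gulifnnoth, devufmognani), so the final letter is not what conditions the rule; the second-to-last letter is.
"niwurf" has second-to-last letter 'r'. The stems whose second-to-last letter is 'r' (vigorl → vigerl, koslakorl → koslakerl, loharz → loherz) change the last vowel to 'e'.
The other patterns: stems whose second-to-last letter is 'f' double the final consonant and add -oth; stems whose second-to-last letter is 'g' add de- … -ani around the stem; stems whose second-to-last letter is 'd' or 'p' add the prefix ve-.
So niwurf → niwerf.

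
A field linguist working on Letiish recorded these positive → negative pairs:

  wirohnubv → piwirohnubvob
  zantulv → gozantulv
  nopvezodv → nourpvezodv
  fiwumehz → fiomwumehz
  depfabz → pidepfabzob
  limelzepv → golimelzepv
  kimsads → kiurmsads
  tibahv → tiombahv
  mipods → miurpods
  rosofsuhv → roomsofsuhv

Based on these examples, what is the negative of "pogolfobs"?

pipogolfobsob

"pogolfobs" has second-to-last letter 'b'. The stems whose second-to-last letter is 'b' (depfabz → pidepfabzob, wirohnubv → piwirohnubvob) add pi- … -ob around the stem.
The other patterns: stems whose second-to-last letter is 'h' insert -om- after the first vowel; stems whose second-to-last letter is 'd' insert -ur- after the first vowel; stems whose second-to-last letter is 'l' or 'p' add the prefix go-.
So pogolfobs → pipogolfobsob.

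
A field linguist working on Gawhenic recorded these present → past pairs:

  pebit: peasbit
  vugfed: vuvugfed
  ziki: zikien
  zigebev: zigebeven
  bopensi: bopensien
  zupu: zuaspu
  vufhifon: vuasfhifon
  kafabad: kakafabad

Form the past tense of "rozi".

rozien

vugfed and zigebev both have last vowel 'e' yet inflect differently (vuvugfed, zigebeven), so the last vowel is not what conditions the rule; the final letter is.
"rozi" ends in -i. The stems ending in -i (ziki → zikien, bopensi → bopensien) add -en.
The other patterns: stems ending in -d repeat the first consonant+vowel as a prefix; stems ending in -n, -t or -u insert -as- after the first vowel.
So rozi → rozien.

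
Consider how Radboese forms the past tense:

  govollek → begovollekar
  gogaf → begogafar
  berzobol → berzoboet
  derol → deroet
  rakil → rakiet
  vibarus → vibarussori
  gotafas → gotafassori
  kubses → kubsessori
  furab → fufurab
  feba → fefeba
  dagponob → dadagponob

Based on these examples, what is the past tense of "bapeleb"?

babapeleb

gogaf and gotafas both have last vowel 'a' yet inflect differently (begogafar, gotafassori), so the last vowel is not what conditions the rule; the final letter is.
"bapeleb" ends in -b. The stems ending in -b (furab → fufurab, dagponob → dadagponob) repeat the first consonant+vowel as a prefix.
The other patterns: stems ending in -f or -k add be- … -ar around the stem; stems ending in -l drop the final letter and add -et; stems ending in -s double the final consonant and add -ori.
So bapeleb → babapeleb.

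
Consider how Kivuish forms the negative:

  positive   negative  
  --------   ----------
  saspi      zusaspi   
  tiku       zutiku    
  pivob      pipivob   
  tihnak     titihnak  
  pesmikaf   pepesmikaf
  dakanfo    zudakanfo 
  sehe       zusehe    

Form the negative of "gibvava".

zugibvava

pivob and dakanfo both have last vowel 'o' yet inflect differently (pipivob, zudakanfo), so the last vowel is not what conditions the rule; whether the stem ends in a vowel or a consonant is.
"gibvava" ends in a vowel. The stems ending in a vowel (sehe → zusehe, dakanfo → zudakanfo, saspi → zusaspi) add the prefix zu-.
So gibvava → zugibvava.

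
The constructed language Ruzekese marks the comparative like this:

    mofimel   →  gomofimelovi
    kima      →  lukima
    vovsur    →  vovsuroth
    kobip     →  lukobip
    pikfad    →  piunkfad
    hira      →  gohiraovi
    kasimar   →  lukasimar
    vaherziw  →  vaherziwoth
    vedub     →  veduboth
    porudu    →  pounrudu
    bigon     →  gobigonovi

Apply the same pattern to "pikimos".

piunkimos

vovsur and kasimar both end in -r yet inflect differently (vovsuroth, lukasimar), so the final letter is not what conditions the rule; the first letter is.
"pikimos" begins with p-. The stems beginning with p- (porudu → pounrudu, pikfad → piunkfad) insert -un- after the first vowel.
The other patterns: stems beginning with v- add -oth; stems beginning with k- add the prefix lu-; stems beginning with b-, h- or m- add go- … -ovi around the stem.
So pikimos → piunkimos.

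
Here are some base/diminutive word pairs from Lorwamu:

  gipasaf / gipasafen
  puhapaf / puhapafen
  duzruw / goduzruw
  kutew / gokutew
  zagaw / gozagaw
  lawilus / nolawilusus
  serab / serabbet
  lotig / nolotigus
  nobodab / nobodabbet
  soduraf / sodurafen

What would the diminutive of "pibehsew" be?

zagaw and soduraf both have last vowel 'a' yet inflect differently (gozagaw, sodurafen), so the last vowel is not what conditions the rule; the final letter is.
"pibehsew" ends in -w. The stems ending in -w (kutew → gokutew, duzruw → goduzruw, zagaw → gozagaw) add the prefix go-.
So pibehsew → gopibehsew.

gopibehsew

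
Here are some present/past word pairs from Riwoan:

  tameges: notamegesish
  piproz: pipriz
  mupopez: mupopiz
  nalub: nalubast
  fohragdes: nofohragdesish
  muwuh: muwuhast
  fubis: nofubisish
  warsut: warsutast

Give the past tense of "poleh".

fohragdes and mupopez both have last vowel 'e' yet inflect differently (nofohragdesish, mupopiz), so the last vowel is not what conditions the rule; the final letter is.
"poleh" ends in -h. The one such stem in the data (muwuh → muwuhast) adds -ast, so the same rule applies.
So poleh → polehast.

polehast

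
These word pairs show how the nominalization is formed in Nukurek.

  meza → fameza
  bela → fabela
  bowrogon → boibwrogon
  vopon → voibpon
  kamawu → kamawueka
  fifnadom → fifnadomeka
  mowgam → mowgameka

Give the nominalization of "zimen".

ziibmen

bowrogon and fifnadom both have last vowel 'o' yet inflect differently (boibwrogon, fifnadomeka), so the last vowel is not what conditions the rule; the final letter is.
"zimen" ends in -n. The stems ending in -n (bowrogon → boibwrogon, vopon → voibpon) insert -ib- after the first vowel.
So zimen → ziibmen.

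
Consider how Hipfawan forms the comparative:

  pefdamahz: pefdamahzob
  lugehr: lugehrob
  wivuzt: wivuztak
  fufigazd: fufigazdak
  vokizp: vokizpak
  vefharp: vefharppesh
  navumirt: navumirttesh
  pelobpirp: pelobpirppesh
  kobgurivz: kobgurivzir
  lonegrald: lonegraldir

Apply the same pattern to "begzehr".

"begzehr" has second-to-last letter 'h'. The stems whose second-to-last letter is 'h' (pefdamahz → pefdamahzob, lugehr → lugehrob) add -ob.
So begzehr → begzehrob.

begzehrob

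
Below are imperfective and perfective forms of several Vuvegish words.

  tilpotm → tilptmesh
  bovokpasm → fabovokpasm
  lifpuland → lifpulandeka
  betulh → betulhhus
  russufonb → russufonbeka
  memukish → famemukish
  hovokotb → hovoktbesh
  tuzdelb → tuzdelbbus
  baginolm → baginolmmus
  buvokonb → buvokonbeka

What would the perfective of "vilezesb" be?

favilezesb

"vilezesb" has second-to-last letter 's'. The stems whose second-to-last letter is 's' (bovokpasm → fabovokpasm, memukish → famemukish) add the prefix fa-.
So vilezesb → favilezesb.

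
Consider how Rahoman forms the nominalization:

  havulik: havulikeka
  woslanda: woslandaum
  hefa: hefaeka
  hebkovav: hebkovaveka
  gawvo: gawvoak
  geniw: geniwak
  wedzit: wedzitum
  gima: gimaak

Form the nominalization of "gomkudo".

gomkudoak

"gomkudo" begins with g-. The stems beginning with g- (gima → gimaak, gawvo → gawvoak, geniw → geniwak) add -ak.
So gomkudo → gomkudoak.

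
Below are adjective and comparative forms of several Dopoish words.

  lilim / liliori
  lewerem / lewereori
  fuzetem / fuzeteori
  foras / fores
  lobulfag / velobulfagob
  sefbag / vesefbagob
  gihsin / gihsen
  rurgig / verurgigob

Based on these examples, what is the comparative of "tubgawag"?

vetubgawagob

"tubgawag" ends in -g. The stems ending in -g (lobulfag → velobulfagob, sefbag → vesefbagob, rurgig → verurgigob) add ve- … -ob around the stem.
The other patterns: stems ending in -m drop the final letter and add -ori; stems ending in -n or -s change the last vowel to 'e'.
So tubgawag → vetubgawagob.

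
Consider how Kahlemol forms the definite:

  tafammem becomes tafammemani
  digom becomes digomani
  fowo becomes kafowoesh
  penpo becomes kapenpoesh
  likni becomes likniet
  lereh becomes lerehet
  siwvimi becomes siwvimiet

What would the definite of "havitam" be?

havitamani

digom and fowo both have last vowel 'o' yet inflect differently (digomani, kafowoesh), so the last vowel is not what conditions the rule; the final letter is.
"havitam" ends in -m. The stems ending in -m (tafammem → tafammemani, digom → digomani) add -ani.
So havitam → havitamani.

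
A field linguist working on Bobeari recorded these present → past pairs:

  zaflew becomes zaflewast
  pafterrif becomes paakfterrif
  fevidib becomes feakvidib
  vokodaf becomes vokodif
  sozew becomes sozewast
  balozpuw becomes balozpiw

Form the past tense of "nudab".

nudib

sozew and balozpuw both end in -w yet inflect differently (sozewast, balozpiw), so the final letter is not what conditions the rule; the last vowel is.
"nudab" has last vowel 'a'. The one such stem in the data (vokodaf → vokodif) changes the last vowel to 'i' (as does balozpuw), so the same rule applies.
The other patterns: stems whose last vowel is 'i' insert -ak- after the first vowel; stems whose last vowel is 'e' add -ast.
So nudab → nudib.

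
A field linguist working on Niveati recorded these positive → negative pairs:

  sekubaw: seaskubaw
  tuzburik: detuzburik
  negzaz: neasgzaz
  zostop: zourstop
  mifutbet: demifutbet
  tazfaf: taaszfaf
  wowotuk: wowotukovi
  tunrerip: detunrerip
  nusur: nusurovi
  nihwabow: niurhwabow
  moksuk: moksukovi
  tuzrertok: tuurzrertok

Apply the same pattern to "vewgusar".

veaswgusar

moksuk and tuzrertok both end in -k yet inflect differently (moksukovi, tuurzrertok), so the final letter is not what conditions the rule; the last vowel is.
"vewgusar" has last vowel 'a'. The stems whose last vowel is 'a' (sekubaw → seaskubaw, tazfaf → taaszfaf, negzaz → neasgzaz) insert -as- after the first vowel.
The other patterns: stems whose last vowel is 'u' add -ovi; stems whose last vowel is 'o' insert -ur- after the first vowel; stems whose last vowel is 'e' or 'i' add the prefix de-.
So vewgusar → veaswgusar.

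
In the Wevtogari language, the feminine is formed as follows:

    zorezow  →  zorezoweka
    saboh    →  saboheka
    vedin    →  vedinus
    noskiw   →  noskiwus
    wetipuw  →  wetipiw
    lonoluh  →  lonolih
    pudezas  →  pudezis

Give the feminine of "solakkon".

zorezow and noskiw both end in -w yet inflect differently (zorezoweka, noskiwus), so the final letter is not what conditions the rule; the last vowel is.
"solakkon" has last vowel 'o'. The stems whose last vowel is 'o' (zorezow → zorezoweka, saboh → saboheka) add -eka.
So solakkon → solakkoneka.

solakkoneka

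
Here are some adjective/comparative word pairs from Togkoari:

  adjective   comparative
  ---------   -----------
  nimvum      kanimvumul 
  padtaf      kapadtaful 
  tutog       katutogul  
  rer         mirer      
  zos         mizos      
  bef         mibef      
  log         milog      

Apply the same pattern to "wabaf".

"wabaf" has 2 vowels. The stems with 2 vowels (nimvum → kanimvumul, padtaf → kapadtaful, tutog → katutogul) add ka- … -ul around the stem.
The other pattern: stems with 1 vowel add the prefix mi-.
So wabaf → kawabaful.

kawabaful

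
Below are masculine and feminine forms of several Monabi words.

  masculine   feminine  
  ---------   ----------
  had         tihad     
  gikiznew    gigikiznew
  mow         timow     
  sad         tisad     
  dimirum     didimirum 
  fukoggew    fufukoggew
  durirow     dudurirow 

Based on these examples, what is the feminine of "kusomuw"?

gikiznew and mow both end in -w yet inflect differently (gigikiznew, timow), so the final letter is not what conditions the rule; the number of vowels is.
"kusomuw" has 3 vowels. The stems with 3 vowels (dimirum → didimirum, gikiznew → gigikiznew, fukoggew → fufukoggew) repeat the first consonant+vowel as a prefix.
So kusomuw → kukusomuw.

kukusomuw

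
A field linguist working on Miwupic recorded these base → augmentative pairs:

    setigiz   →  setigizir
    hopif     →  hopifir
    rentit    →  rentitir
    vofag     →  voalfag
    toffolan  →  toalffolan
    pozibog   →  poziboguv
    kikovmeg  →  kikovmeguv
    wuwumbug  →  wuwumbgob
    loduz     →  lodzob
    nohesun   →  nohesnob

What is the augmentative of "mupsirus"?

mupsirsob

"mupsirus" has last vowel 'u'. The stems whose last vowel is 'u' (wuwumbug → wuwumbgob, loduz → lodzob, nohesun → nohesnob) delete the last vowel and add -ob.
The other patterns: stems whose last vowel is 'i' add -ir; stems whose last vowel is 'a' insert -al- after the first vowel; stems whose last vowel is 'e' or 'o' add -uv.
So mupsirus → mupsirsob.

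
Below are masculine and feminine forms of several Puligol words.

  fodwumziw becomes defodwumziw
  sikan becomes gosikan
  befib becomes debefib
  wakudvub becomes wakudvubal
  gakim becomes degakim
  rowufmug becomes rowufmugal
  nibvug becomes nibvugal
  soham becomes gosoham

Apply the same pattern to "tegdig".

soham and gakim both end in -m yet inflect differently (gosoham, degakim), so the final letter is not what conditions the rule; the last vowel is.
"tegdig" has last vowel 'i'. The stems whose last vowel is 'i' (fodwumziw → defodwumziw, gakim → degakim, befib → debefib) add the prefix de-.
The other patterns: stems whose last vowel is 'u' add -al; stems whose last vowel is 'a' add the prefix go-.
So tegdig → detegdig.

detegdig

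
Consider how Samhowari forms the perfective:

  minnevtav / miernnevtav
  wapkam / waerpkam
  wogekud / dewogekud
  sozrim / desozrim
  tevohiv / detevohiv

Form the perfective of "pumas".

puermas

"pumas" has last vowel 'a'. The stems whose last vowel is 'a' (minnevtav → miernnevtav, wapkam → waerpkam) insert -er- after the first vowel.
The other pattern: stems whose last vowel is 'i' or 'u' add the prefix de-.
So pumas → puermas.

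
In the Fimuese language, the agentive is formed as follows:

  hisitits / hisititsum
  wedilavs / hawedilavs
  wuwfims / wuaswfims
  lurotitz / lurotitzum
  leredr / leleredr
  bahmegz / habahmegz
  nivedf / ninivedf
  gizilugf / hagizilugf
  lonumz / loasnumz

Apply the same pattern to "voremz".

voasremz

hisitits and wuwfims both end in -s yet inflect differently (hisititsum, wuaswfims), so the final letter is not what conditions the rule; the second-to-last letter is.
"voremz" has second-to-last letter 'm'. The stems whose second-to-last letter is 'm' (wuwfims → wuaswfims, lonumz → loasnumz) insert -as- after the first vowel.
So voremz → voasremz.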